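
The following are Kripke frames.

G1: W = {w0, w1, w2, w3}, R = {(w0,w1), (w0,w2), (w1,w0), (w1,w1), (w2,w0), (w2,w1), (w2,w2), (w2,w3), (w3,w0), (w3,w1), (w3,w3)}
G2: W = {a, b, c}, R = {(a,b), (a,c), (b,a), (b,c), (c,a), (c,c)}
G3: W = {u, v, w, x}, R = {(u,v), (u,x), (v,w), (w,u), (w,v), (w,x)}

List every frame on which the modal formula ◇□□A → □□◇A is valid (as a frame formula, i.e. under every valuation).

This is the axiom for a generalized confluence (Geach) condition; its first-order frame correspondent is ∀x ∀y ∀z ((xRy ∧ xR²z) → ∃w (yR²w ∧ zRw)).
G1: satisfies the condition.
G2: satisfies the condition.
G3: fails — uRx, uR²w but no t with xR²t and wRt.

G1, G2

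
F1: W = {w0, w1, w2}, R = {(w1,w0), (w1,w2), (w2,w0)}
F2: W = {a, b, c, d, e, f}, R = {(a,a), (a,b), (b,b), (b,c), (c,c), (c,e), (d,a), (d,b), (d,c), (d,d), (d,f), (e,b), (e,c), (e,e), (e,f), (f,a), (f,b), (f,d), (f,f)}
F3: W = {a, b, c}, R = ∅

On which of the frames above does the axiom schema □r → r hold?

F2

The schema corresponds to reflexivity: ∀x Rxx.
F1: fails — world w0 does not see itself.
F2: condition met.
F3: fails — world a does not see itself.
Valid on: F2.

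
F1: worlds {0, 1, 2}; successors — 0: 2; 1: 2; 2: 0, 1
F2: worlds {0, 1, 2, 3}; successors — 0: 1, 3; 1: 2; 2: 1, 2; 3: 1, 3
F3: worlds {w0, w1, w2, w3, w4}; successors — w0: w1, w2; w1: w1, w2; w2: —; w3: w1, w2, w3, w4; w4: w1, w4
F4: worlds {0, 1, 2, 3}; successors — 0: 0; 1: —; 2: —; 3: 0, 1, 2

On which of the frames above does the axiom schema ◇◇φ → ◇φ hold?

Frame correspondent (Sahlqvist): ∀x ∀y (xR²y → ∃w (y = w ∧ xRw)) — i.e. a generalized confluence (Geach) condition.
F1: fails — 0R²0 but no w with 0=w and 0Rw.
F2: fails — 0R²2 but no w with 2=w and 0Rw.
F3: fails — w4R²w2 but no w with w2=w and w4Rw.
F4: satisfies the condition.

F4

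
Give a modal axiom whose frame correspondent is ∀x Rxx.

□r → r

The condition is reflexivity. The T schema □r → r defines it.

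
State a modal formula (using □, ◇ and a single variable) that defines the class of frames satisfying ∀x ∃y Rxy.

□ψ → ◇ψ

This is seriality; the standard corresponding axiom is D: □ψ → ◇ψ.
Suppose □ψ→◇ψ is valid. At any x set V(ψ)=W. Then □ψ at x, so ◇ψ at x, so x has a successor.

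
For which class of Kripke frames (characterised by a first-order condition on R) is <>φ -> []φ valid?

partial functionality: forall x forall y forall z (Rxy & Rxz -> y = z)

This schema is the CD axiom.
Its frame correspondent is partial functionality — forall x forall y forall z (Rxy & Rxz -> y = z).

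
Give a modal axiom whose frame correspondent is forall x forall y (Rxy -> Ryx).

This is symmetry; the standard corresponding axiom is B: s → □◇s.

s → □◇s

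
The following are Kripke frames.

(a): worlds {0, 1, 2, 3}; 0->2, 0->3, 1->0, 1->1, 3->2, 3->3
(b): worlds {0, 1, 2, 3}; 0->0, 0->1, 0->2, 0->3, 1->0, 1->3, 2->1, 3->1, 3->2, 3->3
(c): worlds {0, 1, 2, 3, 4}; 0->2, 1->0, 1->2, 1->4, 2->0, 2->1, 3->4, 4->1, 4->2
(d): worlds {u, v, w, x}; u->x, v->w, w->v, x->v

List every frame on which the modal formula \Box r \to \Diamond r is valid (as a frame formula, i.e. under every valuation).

The schema corresponds to seriality: \forall x \exists y Rxy.
(a): fails — world 2 has no successor.
(b): holds.
(c): holds.
(d): holds.

(b), (c), (d)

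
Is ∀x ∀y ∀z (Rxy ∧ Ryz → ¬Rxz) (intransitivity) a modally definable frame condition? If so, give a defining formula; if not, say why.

If a class were modally definable it would be closed under surjective bounded morphisms (Goldblatt–Thomason).
The 7-cycle (worlds a,b,c,d,e,f,g with a→b→c→d→e→f→g→a) is intransitive. Mapping every world to a single reflexive point • is a surjective bounded morphism; the reflexive point is not intransitive (R••∧R•• but R••).
So the class is not modally definable.

Not modally definable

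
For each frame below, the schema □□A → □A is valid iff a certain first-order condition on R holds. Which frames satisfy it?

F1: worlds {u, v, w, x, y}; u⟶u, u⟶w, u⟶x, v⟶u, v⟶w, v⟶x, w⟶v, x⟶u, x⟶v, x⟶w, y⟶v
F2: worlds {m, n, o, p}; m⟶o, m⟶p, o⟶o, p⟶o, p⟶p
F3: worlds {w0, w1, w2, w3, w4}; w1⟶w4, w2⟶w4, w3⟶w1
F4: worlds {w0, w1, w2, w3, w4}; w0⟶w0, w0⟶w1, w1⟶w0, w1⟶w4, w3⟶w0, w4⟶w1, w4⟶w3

F2

This is the axiom for density; its first-order frame correspondent is ∀x ∀y (Rxy → ∃z (Rxz ∧ Rzy)).
F1: fails — Ryv but no z with Ryz and Rzv.
F2: satisfies the condition.
F3: fails — Rw2w4 but no z with Rw2z and Rzw4.
F4: fails — Rw4w1 but no z with Rw4z and Rzw1.
Valid on: F2.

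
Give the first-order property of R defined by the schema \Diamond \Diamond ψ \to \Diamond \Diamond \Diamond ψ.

\forall x \forall y (x R^2 y \to \exists w (y = w \wedge x R^3 w))

This is a Sahlqvist (Geach-type) schema ◇^2□^0ψ → □^0◇^3ψ.
Minimal-valuation argument: fix x; take any y with xR^2y and any z with xR^0z. Set V(ψ) to the set of worlds R-reachable from y in exactly 0 steps. Then □^0ψ holds at y, so the antecedent holds at x; validity forces ◇^3ψ at z, giving a w with zR^3w and yR^0w.
First-order correspondent: \forall x \forall y (x R^2 y \to \exists w (y = w \wedge x R^3 w)).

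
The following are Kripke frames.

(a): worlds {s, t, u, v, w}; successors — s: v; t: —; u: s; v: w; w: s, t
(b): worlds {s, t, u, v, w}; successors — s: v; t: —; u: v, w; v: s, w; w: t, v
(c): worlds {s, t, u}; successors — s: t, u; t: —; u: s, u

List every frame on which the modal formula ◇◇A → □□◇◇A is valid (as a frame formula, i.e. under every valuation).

none

This is the axiom for a generalized confluence (Geach) condition; its first-order frame correspondent is ∀x ∀y ∀z ((xR²y ∧ xR²z) → ∃w (y = w ∧ zR²w)).
(a): fails — sR²w, sR²w but no w* with w=w* and wR²w*.
(b): fails — uR²s, uR²t but no w* with s=w* and tR²w*.
(c): fails — uR²s, uR²t but no w with s=w and tR²w.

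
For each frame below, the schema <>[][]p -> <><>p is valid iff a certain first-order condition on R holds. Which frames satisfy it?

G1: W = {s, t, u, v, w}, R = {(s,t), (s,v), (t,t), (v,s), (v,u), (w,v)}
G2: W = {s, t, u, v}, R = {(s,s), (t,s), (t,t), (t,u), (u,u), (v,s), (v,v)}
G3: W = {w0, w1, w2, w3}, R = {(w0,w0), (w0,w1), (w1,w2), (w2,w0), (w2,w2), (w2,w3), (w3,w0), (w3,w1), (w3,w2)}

G2, G3

Frame correspondent (Sahlqvist): forall x forall y (xRy -> exists w (y R^2 w & x R^2 w)) — i.e. a generalized confluence (Geach) condition.
G1: fails — vRu but no w* with uR²w* and vR²w*.
G2: satisfies the condition.
G3: satisfies the condition.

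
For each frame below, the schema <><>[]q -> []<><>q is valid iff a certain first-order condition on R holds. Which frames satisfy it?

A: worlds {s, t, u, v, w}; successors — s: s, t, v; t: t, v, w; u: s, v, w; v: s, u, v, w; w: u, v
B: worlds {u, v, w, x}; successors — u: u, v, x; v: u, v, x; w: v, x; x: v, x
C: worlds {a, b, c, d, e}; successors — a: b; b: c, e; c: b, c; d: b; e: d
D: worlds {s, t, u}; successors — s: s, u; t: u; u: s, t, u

A, B, D

Frame correspondent (Sahlqvist): forall x forall y forall z ((x R^2 y & xRz) -> exists w (yRw & z R^2 w)) — i.e. a generalized confluence (Geach) condition.
A: ✓.
B: ✓.
C: fails — bR²b, bRe but no w with bRw and eR²w.
D: ✓.
Valid on: A, B, D.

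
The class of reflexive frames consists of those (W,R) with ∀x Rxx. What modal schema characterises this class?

□r → r

A defining formula is □r → r (the T axiom).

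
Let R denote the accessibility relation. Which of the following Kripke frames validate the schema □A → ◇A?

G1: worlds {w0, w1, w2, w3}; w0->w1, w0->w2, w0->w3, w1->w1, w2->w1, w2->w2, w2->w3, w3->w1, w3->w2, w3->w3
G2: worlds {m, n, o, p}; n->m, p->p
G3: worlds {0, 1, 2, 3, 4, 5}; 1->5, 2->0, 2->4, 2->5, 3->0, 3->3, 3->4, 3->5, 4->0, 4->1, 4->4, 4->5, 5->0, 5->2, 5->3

G1

Frame correspondent (Sahlqvist): ∀x ∃y Rxy — i.e. seriality.
G1: satisfies the condition.
G2: fails — world m has no successor.
G3: fails — world 0 has no successor.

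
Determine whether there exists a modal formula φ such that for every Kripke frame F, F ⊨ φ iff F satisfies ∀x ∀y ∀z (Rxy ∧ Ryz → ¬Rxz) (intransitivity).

Not definable by any modal formula

Any modally definable frame class is closed under surjective bounded morphisms.
The 5-cycle (worlds a,b,c,d,e with a→b→c→d→e→a) is intransitive. Mapping every world to a single reflexive point • is a surjective bounded morphism; the reflexive point is not intransitive (R••∧R•• but R••).
So no modal formula (or set of formulas) defines exactly the intransitive frames.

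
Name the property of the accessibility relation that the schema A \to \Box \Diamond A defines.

Symmetry

Suppose A→□◇A is valid. Take Rxy and set V(A)={x}. Then A at x, so □◇A at x, so ◇A at y, so some z with Ryz has A; z=x, i.e. Ryx.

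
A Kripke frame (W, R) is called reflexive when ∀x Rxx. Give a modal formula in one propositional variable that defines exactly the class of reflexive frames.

This is reflexivity; the standard corresponding axiom is T: □ψ → ψ.
Suppose □ψ→ψ is valid. At any x set V(ψ)={w : Rxw}. Then □ψ holds at x, so ψ holds at x, i.e. Rxx.

□ψ → ψ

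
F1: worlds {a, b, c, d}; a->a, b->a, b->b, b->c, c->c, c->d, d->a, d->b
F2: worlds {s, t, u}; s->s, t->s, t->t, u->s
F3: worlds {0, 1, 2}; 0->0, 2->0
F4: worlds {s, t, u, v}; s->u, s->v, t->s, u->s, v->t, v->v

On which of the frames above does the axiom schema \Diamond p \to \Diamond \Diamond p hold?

F1, F2, F3

Frame correspondent (Sahlqvist): \forall x \forall y (xRy \to \exists w (y = w \wedge x R^2 w)) — i.e. a generalized confluence (Geach) condition.
F1: condition met.
F2: condition met.
F3: condition met.
F4: fails — sRu but no w with u=w and sR²w.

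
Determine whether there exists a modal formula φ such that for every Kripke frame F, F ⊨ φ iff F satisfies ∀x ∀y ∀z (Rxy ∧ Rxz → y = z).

The condition is partial functionality. A defining modal formula is ◇q → □q.
Suppose ◇q→□q is valid. Take Rxy, Rxz and set V(q)={y}. Then ◇q at x, so □q at x, so q at z, i.e. z=y.

Yes, by ◇q → □q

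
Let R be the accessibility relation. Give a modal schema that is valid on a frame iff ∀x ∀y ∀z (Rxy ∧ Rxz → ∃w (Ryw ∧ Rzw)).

The condition is convergence. The .2 schema ◇□s → □◇s defines it.

◇□s → □◇s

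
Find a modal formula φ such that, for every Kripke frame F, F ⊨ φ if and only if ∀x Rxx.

A defining formula is □q → q (the T axiom).
Suppose □q→q is valid. At any x set V(q)={w : Rxw}. Then □q holds at x, so q holds at x, i.e. Rxx.

□q → q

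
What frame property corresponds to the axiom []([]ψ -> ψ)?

This is the T□ axiom.
Its frame correspondent is shift-reflexivity — forall x forall y (Rxy -> Ryy).

shift-reflexivity: forall x forall y (Rxy -> Ryy)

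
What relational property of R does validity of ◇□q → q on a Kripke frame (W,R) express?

This is a form of the B axiom.
Its frame correspondent is symmetry — ∀x ∀y (Rxy → Ryx).

symmetry: ∀x ∀y (Rxy → Ryx)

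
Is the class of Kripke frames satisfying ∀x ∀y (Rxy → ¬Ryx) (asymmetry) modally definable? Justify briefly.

Any modally definable frame class is closed under surjective bounded morphisms.
The 5-cycle (worlds s,t,u,v,w with s→t→u→v→w→s) is asymmetric. Mapping every world to a single reflexive point • is a surjective bounded morphism, and the reflexive point is not asymmetric (R•• but asymmetry requires ¬R••).
So the class is not modally definable.

No — not modally definable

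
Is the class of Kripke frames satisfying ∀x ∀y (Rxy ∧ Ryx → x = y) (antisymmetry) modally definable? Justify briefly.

If a class were modally definable it would be closed under surjective bounded morphisms (Goldblatt–Thomason).
The 8-cycle (worlds 0,1,2,3,4,5,6,7 with 0→1→2→3→4→5→6→7→0) is antisymmetric. Sending even-indexed worlds to • and odd-indexed worlds to ∘ is a surjective bounded morphism onto the two-world frame with •↔∘, which is not antisymmetric.
So the class is not modally definable.

No — not modally definable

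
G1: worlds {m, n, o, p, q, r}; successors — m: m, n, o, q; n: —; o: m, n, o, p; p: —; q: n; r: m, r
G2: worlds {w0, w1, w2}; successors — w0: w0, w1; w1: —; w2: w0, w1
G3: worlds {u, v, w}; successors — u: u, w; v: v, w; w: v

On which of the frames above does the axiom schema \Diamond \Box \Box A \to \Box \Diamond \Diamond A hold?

G3

Frame correspondent (Sahlqvist): \forall x \forall y \forall z ((xRy \wedge xRz) \to \exists w (y R^2 w \wedge z R^2 w)) — i.e. a generalized confluence (Geach) condition.
G1: fails — mRm, mRn but no w with mR²w and nR²w.
G2: fails — w0Rw0, w0Rw1 but no w with w0R²w and w1R²w.
G3: satisfies the condition.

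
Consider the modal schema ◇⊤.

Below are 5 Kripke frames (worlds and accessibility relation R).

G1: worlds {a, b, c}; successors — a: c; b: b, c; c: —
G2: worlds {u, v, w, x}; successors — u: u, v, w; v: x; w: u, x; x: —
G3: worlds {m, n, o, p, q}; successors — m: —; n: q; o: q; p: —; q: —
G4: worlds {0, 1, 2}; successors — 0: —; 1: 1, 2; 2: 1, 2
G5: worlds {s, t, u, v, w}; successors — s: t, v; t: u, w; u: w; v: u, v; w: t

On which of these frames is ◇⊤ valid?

G5

Frame correspondent (Sahlqvist): ∀x ∃y Rxy — i.e. seriality.
G1: fails — world c has no successor.
G2: fails — world x has no successor.
G3: fails — world m has no successor.
G4: fails — world 0 has no successor.
G5: condition met.
Valid on: G5.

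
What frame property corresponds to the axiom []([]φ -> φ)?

Suppose □(□φ→φ) is valid. Take Rxy and set V(φ)={w : Ryw}. Then at y, □φ holds; since □(□φ→φ) at x, □φ→φ at y, so φ at y, i.e. Ryy.
The converse is a direct semantic check.
So the correspondent is shift-reflexivity.

shift-reflexivity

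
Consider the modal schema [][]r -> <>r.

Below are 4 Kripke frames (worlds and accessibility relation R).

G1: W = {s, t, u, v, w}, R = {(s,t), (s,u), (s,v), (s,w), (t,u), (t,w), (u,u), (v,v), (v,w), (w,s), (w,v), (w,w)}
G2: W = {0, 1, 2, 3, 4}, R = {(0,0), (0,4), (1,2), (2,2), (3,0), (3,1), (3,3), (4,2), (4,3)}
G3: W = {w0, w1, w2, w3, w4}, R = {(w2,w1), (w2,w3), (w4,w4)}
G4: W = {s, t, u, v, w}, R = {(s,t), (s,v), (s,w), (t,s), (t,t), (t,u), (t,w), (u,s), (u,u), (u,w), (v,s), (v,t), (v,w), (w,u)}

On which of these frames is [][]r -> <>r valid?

G1, G2, G4

This is the axiom for a generalized confluence (Geach) condition; its first-order frame correspondent is forall x exists w (x R^2 w & xRw).
G1: holds.
G2: holds.
G3: fails — at w0 but no w with w0R²w and w0Rw.
G4: holds.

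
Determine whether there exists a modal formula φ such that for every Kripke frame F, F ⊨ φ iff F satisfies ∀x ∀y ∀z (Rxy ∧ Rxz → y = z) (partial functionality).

The condition is partial functionality. A defining modal formula is ◇q → □q.

Yes — defined by ◇q → □q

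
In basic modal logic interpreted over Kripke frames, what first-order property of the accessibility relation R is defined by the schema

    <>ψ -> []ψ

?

Suppose ◇ψ→□ψ is valid. Take Rxy, Rxz and set V(ψ)={y}. Then ◇ψ at x, so □ψ at x, so ψ at z, i.e. z=y.
Conversely, any frame satisfying forall x forall y forall z (Rxy & Rxz -> y = z) validates the schema.
Frame condition: forall x forall y forall z (Rxy & Rxz -> y = z).

partial functionality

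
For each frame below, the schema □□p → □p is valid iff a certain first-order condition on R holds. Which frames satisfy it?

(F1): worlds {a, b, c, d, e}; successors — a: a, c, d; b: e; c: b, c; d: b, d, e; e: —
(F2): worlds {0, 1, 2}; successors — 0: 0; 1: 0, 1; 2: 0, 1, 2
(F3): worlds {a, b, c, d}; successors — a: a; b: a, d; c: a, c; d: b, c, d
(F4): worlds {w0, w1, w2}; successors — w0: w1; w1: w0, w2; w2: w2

(F2), (F3)

Frame correspondent (Sahlqvist): ∀x ∀y (Rxy → ∃z (Rxz ∧ Rzy)) — i.e. density.
(F1): fails — Rbe but no z with Rbz and Rze.
(F2): condition met.
(F3): condition met.
(F4): fails — Rw0w1 but no z with Rw0z and Rzw1.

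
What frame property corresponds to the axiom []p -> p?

Suppose □p→p is valid. At any x set V(p)={w : Rxw}. Then □p holds at x, so p holds at x, i.e. Rxx.
Conversely, on a frame with reflexivity the schema holds at every world under every valuation.
Frame condition: forall x Rxx.

Reflexivity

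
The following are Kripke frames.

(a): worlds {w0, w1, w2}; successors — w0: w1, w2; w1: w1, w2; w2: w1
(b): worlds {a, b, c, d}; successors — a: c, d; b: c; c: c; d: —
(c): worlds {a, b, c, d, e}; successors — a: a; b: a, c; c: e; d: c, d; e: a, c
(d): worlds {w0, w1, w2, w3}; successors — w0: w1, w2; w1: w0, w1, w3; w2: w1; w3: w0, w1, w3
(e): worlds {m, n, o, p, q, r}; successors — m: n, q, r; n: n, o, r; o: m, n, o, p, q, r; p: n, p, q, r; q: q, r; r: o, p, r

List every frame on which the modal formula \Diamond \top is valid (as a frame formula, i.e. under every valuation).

(a), (c), (d), (e)

This is the axiom for seriality; its first-order frame correspondent is \forall x \exists y Rxy.
(a): satisfies the condition.
(b): fails — world d has no successor.
(c): satisfies the condition.
(d): satisfies the condition.
(e): satisfies the condition.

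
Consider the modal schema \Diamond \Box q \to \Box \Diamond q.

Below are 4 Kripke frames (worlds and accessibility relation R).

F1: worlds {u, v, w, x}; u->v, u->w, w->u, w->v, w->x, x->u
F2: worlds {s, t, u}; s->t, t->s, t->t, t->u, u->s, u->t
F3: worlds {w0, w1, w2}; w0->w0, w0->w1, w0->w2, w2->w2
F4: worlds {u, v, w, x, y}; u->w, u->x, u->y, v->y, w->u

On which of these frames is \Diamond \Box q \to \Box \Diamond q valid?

The schema corresponds to convergence: \forall x \forall y \forall z (Rxy \wedge Rxz \to \exists w (Ryw \wedge Rzw)).
F1: fails — Ruv and Ruv but v and v have no common successor.
F2: ✓.
F3: fails — Rw0w1 and Rw0w1 but w1 and w1 have no common successor.
F4: fails — Ruw and Rux but w and x have no common successor.
Valid on: F2.

F2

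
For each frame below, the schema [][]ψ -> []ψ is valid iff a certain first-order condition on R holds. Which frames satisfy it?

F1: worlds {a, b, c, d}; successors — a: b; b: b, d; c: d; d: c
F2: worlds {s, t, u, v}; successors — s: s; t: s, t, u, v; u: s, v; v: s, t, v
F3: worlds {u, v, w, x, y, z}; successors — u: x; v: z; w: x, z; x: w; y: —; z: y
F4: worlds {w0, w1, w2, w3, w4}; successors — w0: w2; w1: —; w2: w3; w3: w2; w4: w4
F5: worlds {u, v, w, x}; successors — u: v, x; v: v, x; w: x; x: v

F2

The schema corresponds to density: forall x forall y (Rxy -> exists z (Rxz & Rzy)).
F1: fails — Rcd but no z with Rcz and Rzd.
F2: ✓.
F3: fails — Rxw but no t with Rxt and Rtw.
F4: fails — Rw0w2 but no z with Rw0z and Rzw2.
F5: fails — Rwx but no z with Rwz and Rzx.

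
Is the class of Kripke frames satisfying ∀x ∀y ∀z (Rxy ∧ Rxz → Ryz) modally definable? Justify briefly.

Yes — defined by ◇q → □◇q

This is a Sahlqvist condition; the 5 axiom ◇q → □◇q defines it.
Suppose ◇q→□◇q is valid. Take Rxy, Rxz and set V(q)={y}. Then ◇q at x, so □◇q at x, so ◇q at z, so some w with Rzw has q; w=y, i.e. Rzy. By symmetry of the argument, Ryz.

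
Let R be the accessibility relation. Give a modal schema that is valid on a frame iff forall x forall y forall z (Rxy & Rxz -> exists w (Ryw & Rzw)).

◇□p → □◇p

This is convergence; the standard corresponding axiom is .2: ◇□p → □◇p.
Suppose ◇□p→□◇p is valid. Take Rxy, Rxz and set V(p)={w : Ryw}. Then □p at y so ◇□p at x, so □◇p at x, so ◇p at z, giving w with Rzw and Ryw.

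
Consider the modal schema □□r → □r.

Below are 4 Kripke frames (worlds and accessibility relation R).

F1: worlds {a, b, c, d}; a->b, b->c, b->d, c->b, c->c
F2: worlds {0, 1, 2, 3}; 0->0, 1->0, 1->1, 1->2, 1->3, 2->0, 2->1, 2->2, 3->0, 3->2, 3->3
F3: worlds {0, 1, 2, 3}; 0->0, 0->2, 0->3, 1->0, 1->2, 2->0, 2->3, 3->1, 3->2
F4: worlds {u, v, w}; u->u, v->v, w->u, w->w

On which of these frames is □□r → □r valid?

F2, F4

Frame correspondent (Sahlqvist): ∀x ∀y (Rxy → ∃z (Rxz ∧ Rzy)) — i.e. density.
F1: fails — Rab but no z with Raz and Rzb.
F2: condition met.
F3: fails — R31 but no z with R3z and Rz1.
F4: condition met.
Valid on: F2, F4.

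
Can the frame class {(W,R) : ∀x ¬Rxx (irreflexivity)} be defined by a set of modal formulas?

No

Modal frame validity is preserved under surjective bounded morphisms.
The 3-cycle (worlds s,t,u with s→t→u→s) is irreflexive, and the map sending every world to a single reflexive point • is a surjective bounded morphism (forth: every edge maps to (•,•); back: every world has a successor). So any modal formula valid on the 3-cycle is also valid on the reflexive point, which is not irreflexive.
So no modal formula (or set of formulas) defines exactly the irreflexive frames.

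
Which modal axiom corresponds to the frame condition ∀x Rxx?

A defining formula is □s → s (the T axiom).
Suppose □s→s is valid. At any x set V(s)={w : Rxw}. Then □s holds at x, so s holds at x, i.e. Rxx.

□s → s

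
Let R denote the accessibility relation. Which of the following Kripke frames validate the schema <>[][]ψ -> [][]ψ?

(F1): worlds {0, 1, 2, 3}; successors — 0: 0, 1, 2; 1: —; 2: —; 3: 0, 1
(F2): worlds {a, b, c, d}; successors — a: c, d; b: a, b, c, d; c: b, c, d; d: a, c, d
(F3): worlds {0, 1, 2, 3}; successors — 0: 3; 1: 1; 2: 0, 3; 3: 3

This is the axiom for a generalized confluence (Geach) condition; its first-order frame correspondent is forall x forall y forall z ((xRy & x R^2 z) -> exists w (y R^2 w & z = w)).
(F1): fails — 0R1, 0R²0 but no w with 1R²w and 0=w.
(F2): holds.
(F3): holds.

(F2), (F3)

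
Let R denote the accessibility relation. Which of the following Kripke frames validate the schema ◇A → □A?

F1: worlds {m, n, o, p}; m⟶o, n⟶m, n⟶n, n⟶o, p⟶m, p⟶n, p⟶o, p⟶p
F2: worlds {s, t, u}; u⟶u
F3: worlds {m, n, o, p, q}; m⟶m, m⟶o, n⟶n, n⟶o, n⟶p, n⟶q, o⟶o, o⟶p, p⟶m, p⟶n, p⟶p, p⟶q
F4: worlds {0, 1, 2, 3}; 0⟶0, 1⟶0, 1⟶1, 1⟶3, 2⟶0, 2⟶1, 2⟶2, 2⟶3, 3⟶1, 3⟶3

Frame correspondent (Sahlqvist): ∀x ∀y ∀z (Rxy ∧ Rxz → y = z) — i.e. partial functionality.
F1: fails — n sees both m and n.
F2: holds.
F3: fails — m sees both m and o.
F4: fails — 1 sees both 0 and 1.

F2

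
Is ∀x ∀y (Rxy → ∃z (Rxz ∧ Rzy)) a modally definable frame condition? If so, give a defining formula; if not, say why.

Yes, by □□q → □q

Yes: it is density, defined by the C4 schema □□q → □q.
Suppose □□q→□q is valid. Take Rxy and set V(q)={w : xR²w}. Then □□q at x, so □q at x, so q at y, i.e. ∃z(Rxz∧Rzy).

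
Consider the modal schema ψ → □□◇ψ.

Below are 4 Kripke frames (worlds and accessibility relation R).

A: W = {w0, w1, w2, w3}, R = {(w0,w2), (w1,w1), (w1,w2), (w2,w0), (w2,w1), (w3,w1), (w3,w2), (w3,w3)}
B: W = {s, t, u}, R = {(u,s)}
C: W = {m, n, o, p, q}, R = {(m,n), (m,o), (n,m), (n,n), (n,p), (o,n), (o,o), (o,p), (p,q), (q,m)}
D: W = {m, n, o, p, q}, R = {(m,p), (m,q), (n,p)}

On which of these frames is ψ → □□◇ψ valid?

B, D

Frame correspondent (Sahlqvist): ∀x ∀z (xR²z → ∃w (x = w ∧ zRw)) — i.e. a generalized confluence (Geach) condition.
A: fails — w0R²w0 but no w with w0=w and w0Rw.
B: ✓.
C: fails — mR²m but no w with m=w and mRw.
D: ✓.
Valid on: B, D.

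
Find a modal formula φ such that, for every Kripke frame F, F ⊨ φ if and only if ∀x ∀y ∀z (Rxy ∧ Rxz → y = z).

◇ψ → □ψ

The condition is partial functionality. The CD schema ◇ψ → □ψ defines it.
Suppose ◇ψ→□ψ is valid. Take Rxy, Rxz and set V(ψ)={y}. Then ◇ψ at x, so □ψ at x, so ψ at z, i.e. z=y.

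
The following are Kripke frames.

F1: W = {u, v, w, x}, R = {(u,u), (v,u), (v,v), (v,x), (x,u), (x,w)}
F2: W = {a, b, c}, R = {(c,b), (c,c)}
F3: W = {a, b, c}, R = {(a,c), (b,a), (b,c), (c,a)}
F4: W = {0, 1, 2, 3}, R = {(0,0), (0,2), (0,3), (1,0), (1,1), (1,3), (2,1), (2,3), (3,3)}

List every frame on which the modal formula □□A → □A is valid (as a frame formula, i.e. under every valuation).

Frame correspondent (Sahlqvist): ∀x ∀y (Rxy → ∃z (Rxz ∧ Rzy)) — i.e. density.
F1: fails — Rxw but no z with Rxz and Rzw.
F2: condition met.
F3: fails — Rac but no z with Raz and Rzc.
F4: condition met.

F2, F4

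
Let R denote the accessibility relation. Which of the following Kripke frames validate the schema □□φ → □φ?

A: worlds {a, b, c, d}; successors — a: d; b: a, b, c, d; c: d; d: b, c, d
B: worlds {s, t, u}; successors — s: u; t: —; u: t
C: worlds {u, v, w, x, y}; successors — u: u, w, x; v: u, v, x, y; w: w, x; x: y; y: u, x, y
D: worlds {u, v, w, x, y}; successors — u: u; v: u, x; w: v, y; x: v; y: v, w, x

The schema corresponds to density: ∀x ∀y (Rxy → ∃z (Rxz ∧ Rzy)).
A: satisfies the condition.
B: fails — Rsu but no z with Rsz and Rzu.
C: satisfies the condition.
D: fails — Rvx but no z with Rvz and Rzx.

A, C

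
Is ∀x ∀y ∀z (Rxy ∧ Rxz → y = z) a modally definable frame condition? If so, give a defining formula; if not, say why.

The condition is partial functionality. A defining modal formula is ◇p → □p.
Suppose ◇p→□p is valid. Take Rxy, Rxz and set V(p)={y}. Then ◇p at x, so □p at x, so p at z, i.e. z=y.

Yes, by ◇p → □p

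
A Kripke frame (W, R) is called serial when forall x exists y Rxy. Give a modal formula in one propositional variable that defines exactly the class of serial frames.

The condition is seriality. The D schema □p → ◇p defines it.
Suppose □p→◇p is valid. At any x set V(p)=W. Then □p at x, so ◇p at x, so x has a successor.

□p → ◇p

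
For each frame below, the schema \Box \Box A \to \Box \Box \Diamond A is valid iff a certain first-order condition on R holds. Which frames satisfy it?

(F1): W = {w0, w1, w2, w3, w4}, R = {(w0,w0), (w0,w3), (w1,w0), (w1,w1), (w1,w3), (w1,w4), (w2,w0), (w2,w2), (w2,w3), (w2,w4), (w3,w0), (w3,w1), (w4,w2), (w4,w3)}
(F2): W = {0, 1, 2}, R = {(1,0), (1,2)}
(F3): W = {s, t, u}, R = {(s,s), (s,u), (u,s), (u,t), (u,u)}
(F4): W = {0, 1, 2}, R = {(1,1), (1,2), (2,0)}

This is the axiom for a generalized confluence (Geach) condition; its first-order frame correspondent is \forall x \forall z (x R^2 z \to \exists w (x R^2 w \wedge zRw)).
(F1): condition met.
(F2): condition met.
(F3): fails — sR²t but no w with sR²w and tRw.
(F4): fails — 1R²0 but no w with 1R²w and 0Rw.

(F1), (F2)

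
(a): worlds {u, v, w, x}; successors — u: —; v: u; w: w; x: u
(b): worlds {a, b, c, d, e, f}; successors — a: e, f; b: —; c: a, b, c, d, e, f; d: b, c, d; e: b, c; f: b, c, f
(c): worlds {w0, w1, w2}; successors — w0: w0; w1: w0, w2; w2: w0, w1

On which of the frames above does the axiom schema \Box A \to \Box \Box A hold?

(a)

Frame correspondent (Sahlqvist): \forall x \forall y \forall z (Rxy \wedge Ryz \to Rxz) — i.e. transitivity.
(a): ✓.
(b): fails — Rdc and Rcf but not Rdf.
(c): fails — Rw1w2 and Rw2w1 but not Rw1w1.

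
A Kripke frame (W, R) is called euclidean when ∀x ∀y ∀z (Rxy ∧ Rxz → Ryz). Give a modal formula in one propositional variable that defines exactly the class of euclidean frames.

A defining formula is ◇q → □◇q (the 5 axiom).
Suppose ◇q→□◇q is valid. Take Rxy, Rxz and set V(q)={y}. Then ◇q at x, so □◇q at x, so ◇q at z, so some w with Rzw has q; w=y, i.e. Rzy. By symmetry of the argument, Ryz.

◇q → □◇q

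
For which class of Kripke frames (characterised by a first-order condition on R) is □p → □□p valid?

transitivity: ∀x ∀y ∀z (Rxy ∧ Ryz → Rxz)

Suppose □p→□□p is valid. Take Rxy, Ryz and set V(p)={w : Rxw}. Then □p at x, so □□p at x, so □p at y, so p at z, i.e. Rxz.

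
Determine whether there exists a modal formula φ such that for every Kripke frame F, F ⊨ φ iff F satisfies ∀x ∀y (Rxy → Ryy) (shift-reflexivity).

Definable; □(□p → p) defines it

This is a Sahlqvist condition; the T□ axiom □(□p → p) defines it.
Suppose □(□p→p) is valid. Take Rxy and set V(p)={w : Ryw}. Then at y, □p holds; since □(□p→p) at x, □p→p at y, so p at y, i.e. Ryy.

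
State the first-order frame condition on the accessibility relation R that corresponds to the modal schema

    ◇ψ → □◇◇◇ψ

This is a Sahlqvist (Geach-type) schema ◇^1□^0ψ → □^1◇^3ψ.
Minimal-valuation argument: fix x; take any y with xR^1y and any z with xR^1z. Set V(ψ) to the set of worlds R-reachable from y in exactly 0 steps. Then □^0ψ holds at y, so the antecedent holds at x; validity forces ◇^3ψ at z, giving a w with zR^3w and yR^0w.
First-order correspondent: ∀x ∀y ∀z ((xRy ∧ xRz) → ∃w (y = w ∧ zR³w)).

∀x ∀y ∀z ((xRy ∧ xRz) → ∃w (y = w ∧ zR³w))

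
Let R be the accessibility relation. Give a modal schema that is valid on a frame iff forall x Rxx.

The condition is reflexivity. The T schema □q → q defines it.
Suppose □q→q is valid. At any x set V(q)={w : Rxw}. Then □q holds at x, so q holds at x, i.e. Rxx.

□q → q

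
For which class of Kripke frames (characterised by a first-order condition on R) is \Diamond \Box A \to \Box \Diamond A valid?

This schema is the .2 axiom.
Its frame correspondent is convergence — \forall x \forall y \forall z (Rxy \wedge Rxz \to \exists w (Ryw \wedge Rzw)).

convergence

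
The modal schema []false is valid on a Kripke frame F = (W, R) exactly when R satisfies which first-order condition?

Emptiness of R

□⊥ is valid iff no world has any successor (otherwise □⊥ fails at any world with one).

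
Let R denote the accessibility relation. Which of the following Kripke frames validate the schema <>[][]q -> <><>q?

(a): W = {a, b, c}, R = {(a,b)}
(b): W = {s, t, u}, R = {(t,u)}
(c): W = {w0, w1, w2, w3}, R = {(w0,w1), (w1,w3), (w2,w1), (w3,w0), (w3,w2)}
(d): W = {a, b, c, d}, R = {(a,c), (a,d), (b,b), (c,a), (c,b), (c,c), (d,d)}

The schema corresponds to a generalized confluence (Geach) condition: forall x forall y (xRy -> exists w (y R^2 w & x R^2 w)).
(a): fails — aRb but no w with bR²w and aR²w.
(b): fails — tRu but no w with uR²w and tR²w.
(c): fails — w0Rw1 but no w with w1R²w and w0R²w.
(d): ✓.

(d)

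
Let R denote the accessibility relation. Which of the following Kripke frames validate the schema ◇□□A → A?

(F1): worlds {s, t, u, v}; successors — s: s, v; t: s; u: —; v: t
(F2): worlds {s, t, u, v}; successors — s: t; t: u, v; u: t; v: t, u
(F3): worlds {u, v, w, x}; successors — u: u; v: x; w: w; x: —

(F1)

The schema corresponds to a generalized confluence (Geach) condition: ∀x ∀y (xRy → ∃w (yR²w ∧ x = w)).
(F1): condition met.
(F2): fails — sRt but no w with tR²w and s=w.
(F3): fails — vRx but no t with xR²t and v=t.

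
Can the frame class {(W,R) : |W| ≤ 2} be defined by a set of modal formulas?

Not definable by any modal formula

Modal frame validity is preserved under disjoint unions.
Any modal formula valid on each of 3 disjoint one-world frames is valid on their disjoint union (validity is preserved under disjoint unions). Each one-world frame has |W|=1≤2, but the union has |W|=3.
So no modal formula (or set of formulas) defines exactly the |W|≤2 frames.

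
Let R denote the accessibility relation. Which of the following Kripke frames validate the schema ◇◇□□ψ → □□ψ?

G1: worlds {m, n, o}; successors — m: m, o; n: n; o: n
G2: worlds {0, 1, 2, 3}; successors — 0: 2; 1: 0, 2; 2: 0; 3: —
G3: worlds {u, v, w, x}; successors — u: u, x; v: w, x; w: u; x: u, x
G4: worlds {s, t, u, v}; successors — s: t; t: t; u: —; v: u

The schema corresponds to a generalized confluence (Geach) condition: ∀x ∀y ∀z ((xR²y ∧ xR²z) → ∃w (yR²w ∧ z = w)).
G1: fails — mR²n, mR²m but no w with nR²w and m=w.
G2: fails — 1R²0, 1R²2 but no w with 0R²w and 2=w.
G3: holds.
G4: holds.
Valid on: G3, G4.

G3, G4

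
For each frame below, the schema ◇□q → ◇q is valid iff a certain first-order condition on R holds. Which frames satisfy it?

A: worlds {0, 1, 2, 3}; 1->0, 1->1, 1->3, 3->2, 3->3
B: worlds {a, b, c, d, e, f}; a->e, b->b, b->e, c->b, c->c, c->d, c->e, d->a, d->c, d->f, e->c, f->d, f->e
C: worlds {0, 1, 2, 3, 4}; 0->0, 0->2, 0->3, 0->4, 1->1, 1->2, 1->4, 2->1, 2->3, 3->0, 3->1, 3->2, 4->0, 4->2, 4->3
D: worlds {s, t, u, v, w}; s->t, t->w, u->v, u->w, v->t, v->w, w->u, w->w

C

Frame correspondent (Sahlqvist): ∀x ∀y (xRy → ∃w (yRw ∧ xRw)) — i.e. a generalized confluence (Geach) condition.
A: fails — 1R0 but no w with 0Rw and 1Rw.
B: fails — aRe but no w with eRw and aRw.
C: ✓.
D: fails — sRt but no w* with tRw* and sRw*.
Valid on: C.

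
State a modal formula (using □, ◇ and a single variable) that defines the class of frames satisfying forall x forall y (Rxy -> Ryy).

A defining formula is □(□p → p) (the T□ axiom).
Suppose □(□p→p) is valid. Take Rxy and set V(p)={w : Ryw}. Then at y, □p holds; since □(□p→p) at x, □p→p at y, so p at y, i.e. Ryy.

□(□p → p)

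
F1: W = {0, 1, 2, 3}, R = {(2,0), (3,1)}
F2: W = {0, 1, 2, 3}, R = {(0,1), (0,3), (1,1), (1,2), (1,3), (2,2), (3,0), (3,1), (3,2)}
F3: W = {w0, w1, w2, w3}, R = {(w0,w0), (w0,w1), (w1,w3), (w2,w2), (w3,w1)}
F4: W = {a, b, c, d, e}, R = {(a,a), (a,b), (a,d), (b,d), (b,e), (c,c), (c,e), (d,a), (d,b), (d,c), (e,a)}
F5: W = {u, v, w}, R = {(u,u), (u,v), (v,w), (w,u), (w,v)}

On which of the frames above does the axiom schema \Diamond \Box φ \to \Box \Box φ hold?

F1

The schema corresponds to a generalized confluence (Geach) condition: \forall x \forall y \forall z ((xRy \wedge x R^2 z) \to \exists w (yRw \wedge z = w)).
F1: ✓.
F2: fails — 0R1, 0R²0 but no w with 1Rw and 0=w.
F3: fails — w0Rw0, w0R²w3 but no w with w0Rw and w3=w.
F4: fails — aRa, aR²c but no w with aRw and c=w.
F5: fails — uRu, uR²w but no t with uRt and w=t.
Valid on: F1.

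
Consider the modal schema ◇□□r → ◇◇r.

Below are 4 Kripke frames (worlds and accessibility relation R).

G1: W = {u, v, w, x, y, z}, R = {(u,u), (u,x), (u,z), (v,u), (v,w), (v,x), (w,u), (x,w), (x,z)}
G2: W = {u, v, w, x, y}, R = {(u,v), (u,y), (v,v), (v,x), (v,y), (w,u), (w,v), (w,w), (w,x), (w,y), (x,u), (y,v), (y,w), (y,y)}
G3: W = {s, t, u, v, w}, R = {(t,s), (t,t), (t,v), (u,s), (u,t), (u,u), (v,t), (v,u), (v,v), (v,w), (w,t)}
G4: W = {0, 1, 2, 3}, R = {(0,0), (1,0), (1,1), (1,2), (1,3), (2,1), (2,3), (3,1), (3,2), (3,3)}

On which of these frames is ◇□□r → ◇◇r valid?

G2, G4

The schema corresponds to a generalized confluence (Geach) condition: ∀x ∀y (xRy → ∃w (yR²w ∧ xR²w)).
G1: fails — uRz but no t with zR²t and uR²t.
G2: holds.
G3: fails — tRs but no w* with sR²w* and tR²w*.
G4: holds.
Valid on: G2, G4.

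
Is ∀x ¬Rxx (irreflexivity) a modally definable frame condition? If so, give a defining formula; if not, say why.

Modal frame validity is preserved under surjective bounded morphisms.
The 3-cycle (worlds w0,w1,w2 with w0→w1→w2→w0) is irreflexive, and the map sending every world to a single reflexive point • is a surjective bounded morphism (forth: every edge maps to (•,•); back: every world has a successor). So any modal formula valid on the 3-cycle is also valid on the reflexive point, which is not irreflexive.
So the class is not modally definable.

No — not modally definable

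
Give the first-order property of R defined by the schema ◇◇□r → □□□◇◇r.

∀x ∀y ∀z ((xR²y ∧ xR³z) → ∃w (yRw ∧ zR²w))

This is a Sahlqvist (Geach-type) schema ◇^2□^1r → □^3◇^2r.
Minimal-valuation argument: fix x; take any y with xR^2y and any z with xR^3z. Set V(r) to the set of worlds R-reachable from y in exactly 1 step. Then □^1r holds at y, so the antecedent holds at x; validity forces ◇^2r at z, giving a w with zR^2w and yR^1w.
First-order correspondent: ∀x ∀y ∀z ((xR²y ∧ xR³z) → ∃w (yRw ∧ zR²w)).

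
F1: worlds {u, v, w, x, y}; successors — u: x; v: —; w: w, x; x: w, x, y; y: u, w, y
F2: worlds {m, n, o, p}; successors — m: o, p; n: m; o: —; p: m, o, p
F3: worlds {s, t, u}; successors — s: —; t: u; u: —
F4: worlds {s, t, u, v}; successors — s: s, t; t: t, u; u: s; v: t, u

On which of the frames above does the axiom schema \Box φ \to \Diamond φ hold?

This is the axiom for seriality; its first-order frame correspondent is \forall x \exists y Rxy.
F1: fails — world v has no successor.
F2: fails — world o has no successor.
F3: fails — world s has no successor.
F4: satisfies the condition.

F4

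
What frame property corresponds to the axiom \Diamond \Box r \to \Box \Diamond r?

Suppose ◇□r→□◇r is valid. Take Rxy, Rxz and set V(r)={w : Ryw}. Then □r at y so ◇□r at x, so □◇r at x, so ◇r at z, giving w with Rzw and Ryw.
Conversely, any frame satisfying \forall x \forall y \forall z (Rxy \wedge Rxz \to \exists w (Ryw \wedge Rzw)) validates the schema.
Frame condition: \forall x \forall y \forall z (Rxy \wedge Rxz \to \exists w (Ryw \wedge Rzw)).

convergence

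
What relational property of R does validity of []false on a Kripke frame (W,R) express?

□⊥ is valid iff no world has any successor (otherwise □⊥ fails at any world with one).

emptiness of R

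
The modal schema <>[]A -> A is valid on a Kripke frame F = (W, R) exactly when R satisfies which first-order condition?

symmetry: forall x forall y (Rxy -> Ryx)

Replacing A by ¬A and contraposing gives the equivalent schema A → □◇A.
Suppose A→□◇A is valid. Take Rxy and set V(A)={x}. Then A at x, so □◇A at x, so ◇A at y, so some z with Ryz has A; z=x, i.e. Ryx.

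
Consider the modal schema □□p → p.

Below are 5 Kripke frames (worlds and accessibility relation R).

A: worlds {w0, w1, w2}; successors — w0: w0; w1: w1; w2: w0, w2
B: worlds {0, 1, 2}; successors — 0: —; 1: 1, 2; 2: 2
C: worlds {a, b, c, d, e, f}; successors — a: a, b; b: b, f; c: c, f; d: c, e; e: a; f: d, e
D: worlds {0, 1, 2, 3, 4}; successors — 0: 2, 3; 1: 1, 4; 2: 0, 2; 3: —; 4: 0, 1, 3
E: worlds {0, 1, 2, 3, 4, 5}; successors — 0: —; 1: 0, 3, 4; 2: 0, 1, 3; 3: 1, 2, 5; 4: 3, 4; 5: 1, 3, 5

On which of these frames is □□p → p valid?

The schema corresponds to a generalized confluence (Geach) condition: ∀x ∃w (xR²w ∧ x = w).
A: ✓.
B: fails — at 0 but no w with 0R²w and 0=w.
C: fails — at d but no w with dR²w and d=w.
D: fails — at 3 but no w with 3R²w and 3=w.
E: fails — at 0 but no w with 0R²w and 0=w.
Valid on: A.

A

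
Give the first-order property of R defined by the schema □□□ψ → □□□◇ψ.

∀x ∀z (xR³z → ∃w (xR³w ∧ zRw))

This is a Sahlqvist (Geach-type) schema ◇^0□^3ψ → □^3◇^1ψ.
Minimal-valuation argument: fix x; take any y with xR^0y and any z with xR^3z. Set V(ψ) to the set of worlds R-reachable from y in exactly 3 steps. Then □^3ψ holds at y, so the antecedent holds at x; validity forces ◇^1ψ at z, giving a w with zR^1w and yR^3w.
First-order correspondent: ∀x ∀z (xR³z → ∃w (xR³w ∧ zRw)).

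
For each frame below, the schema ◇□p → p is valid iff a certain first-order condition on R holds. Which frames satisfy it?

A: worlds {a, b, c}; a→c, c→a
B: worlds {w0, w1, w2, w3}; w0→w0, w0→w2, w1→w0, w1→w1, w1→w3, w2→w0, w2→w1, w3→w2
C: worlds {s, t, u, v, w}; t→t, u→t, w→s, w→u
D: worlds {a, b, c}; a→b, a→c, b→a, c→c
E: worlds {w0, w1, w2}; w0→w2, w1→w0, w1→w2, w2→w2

Frame correspondent (Sahlqvist): ∀x ∀y (Rxy → Ryx) — i.e. symmetry.
A: holds.
B: fails — Rw1w0 but not Rw0w1.
C: fails — Rws but not Rsw.
D: fails — Rac but not Rca.
E: fails — Rw1w2 but not Rw2w1.
Valid on: A.

A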